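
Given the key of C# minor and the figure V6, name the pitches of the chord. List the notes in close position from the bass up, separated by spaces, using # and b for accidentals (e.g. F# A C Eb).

In C# minor, scale degree 5 is G#. The dominant is major (leading tone raised), so V is a major triad.
That chord is spelled G#-B#-D#.
The figured bass 6 indicates first inversion, placing the third (B#) in the bass: B#-D#-G#.

B# D# G#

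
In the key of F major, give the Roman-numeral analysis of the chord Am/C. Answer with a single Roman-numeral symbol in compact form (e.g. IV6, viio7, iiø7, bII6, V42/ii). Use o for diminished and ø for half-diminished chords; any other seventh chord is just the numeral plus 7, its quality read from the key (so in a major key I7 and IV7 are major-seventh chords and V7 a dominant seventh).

The pitches A-C-E form a minor triad rooted on A.
A is scale degree 3 in F major, and a minor triad on that degree is written iii.
With C in the bass the chord is in first inversion, so the figured bass is 6.

iii6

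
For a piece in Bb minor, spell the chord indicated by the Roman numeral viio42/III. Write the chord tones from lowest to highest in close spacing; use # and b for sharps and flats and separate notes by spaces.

Bbb C Eb Gb

viio42/III is a secondary leading-tone chord. The target III is Db in Bb minor; the applied chord is rooted a semitone below, on C.
Building a fully diminished seventh chord on C gives C-Eb-Gb-Bbb.
With the 42 figure the chord is in third inversion; from the bass Bbb upward in close position it reads Bbb-C-Eb-Gb.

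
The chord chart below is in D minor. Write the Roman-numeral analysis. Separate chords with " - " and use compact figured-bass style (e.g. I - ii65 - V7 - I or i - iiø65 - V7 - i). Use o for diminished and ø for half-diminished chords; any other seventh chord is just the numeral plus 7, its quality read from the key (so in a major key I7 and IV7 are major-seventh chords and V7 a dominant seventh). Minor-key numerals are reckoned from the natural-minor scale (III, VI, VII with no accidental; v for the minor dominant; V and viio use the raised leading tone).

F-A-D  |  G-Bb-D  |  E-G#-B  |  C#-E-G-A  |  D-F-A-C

i6 - iv - V/V - V65 - i7

F-A-D: minor triad on D = scale degree 1 → i6.
G-Bb-D: minor triad on G = scale degree 4 → iv.
E-G#-B: a major triad on E, the applied dominant of V → V/V.
C#-E-G-A: dominant seventh chord on A = scale degree 5 → V65.
D-F-A-C: root D is the tonic; minor seventh chord there is i7.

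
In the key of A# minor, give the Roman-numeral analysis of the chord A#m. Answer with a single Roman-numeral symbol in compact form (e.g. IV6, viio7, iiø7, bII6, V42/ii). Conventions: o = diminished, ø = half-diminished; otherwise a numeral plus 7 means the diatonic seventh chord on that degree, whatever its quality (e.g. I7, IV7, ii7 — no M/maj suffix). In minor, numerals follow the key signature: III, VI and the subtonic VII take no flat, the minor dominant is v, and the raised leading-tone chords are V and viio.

i

The pitches A#-C#-E# form a minor triad rooted on A#.
In A# minor, A# is the tonic; the diatonic minor triad there is i.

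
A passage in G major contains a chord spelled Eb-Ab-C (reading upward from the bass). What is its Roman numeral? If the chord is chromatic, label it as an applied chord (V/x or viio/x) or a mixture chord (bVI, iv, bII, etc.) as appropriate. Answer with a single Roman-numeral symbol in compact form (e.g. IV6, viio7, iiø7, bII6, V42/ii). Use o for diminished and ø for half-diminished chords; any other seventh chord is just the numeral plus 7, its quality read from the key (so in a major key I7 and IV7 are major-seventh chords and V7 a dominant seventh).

The pitches Ab-C-Eb form a major triad rooted on Ab.
Ab is the lowered second degree of G major (diatonic 2 would be A). This is the Neapolitan chord — a major triad on the lowered second degree.
With Eb in the bass the chord is in second inversion, so the figured bass is 64.

bII64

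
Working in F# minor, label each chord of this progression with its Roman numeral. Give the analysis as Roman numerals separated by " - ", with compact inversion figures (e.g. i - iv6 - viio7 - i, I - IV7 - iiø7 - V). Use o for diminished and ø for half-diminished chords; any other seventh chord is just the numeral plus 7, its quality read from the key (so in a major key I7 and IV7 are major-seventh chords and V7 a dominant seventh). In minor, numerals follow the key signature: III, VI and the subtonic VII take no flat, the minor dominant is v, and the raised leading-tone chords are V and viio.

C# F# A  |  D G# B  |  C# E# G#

i64 - iio64 - V

C#-F#-A: minor triad on F# = scale degree 1 → i64.
D-G#-B: root G# is the supertonic; diminished triad there is iio64.
C#-E#-G#: major triad on C# = scale degree 5 → V.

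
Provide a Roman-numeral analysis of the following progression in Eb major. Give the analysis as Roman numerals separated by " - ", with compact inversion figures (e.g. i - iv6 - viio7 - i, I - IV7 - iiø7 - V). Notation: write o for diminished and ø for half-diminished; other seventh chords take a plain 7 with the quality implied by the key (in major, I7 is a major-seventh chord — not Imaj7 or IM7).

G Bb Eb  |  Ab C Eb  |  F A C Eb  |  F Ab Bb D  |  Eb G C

I6 - IV - V7/V - V43 - vi6

G-Bb-Eb: major triad on Eb = scale degree 1 → I6.
Ab-C-Eb has root Ab, degree 4 in Eb major, so IV.
F-A-C-Eb: chromatic; F is V of V, so V7/V.
F-Ab-Bb-D has root Bb, degree 5 in Eb major, so V43.
Eb-G-C has root C, degree 6 in Eb major, so vi6.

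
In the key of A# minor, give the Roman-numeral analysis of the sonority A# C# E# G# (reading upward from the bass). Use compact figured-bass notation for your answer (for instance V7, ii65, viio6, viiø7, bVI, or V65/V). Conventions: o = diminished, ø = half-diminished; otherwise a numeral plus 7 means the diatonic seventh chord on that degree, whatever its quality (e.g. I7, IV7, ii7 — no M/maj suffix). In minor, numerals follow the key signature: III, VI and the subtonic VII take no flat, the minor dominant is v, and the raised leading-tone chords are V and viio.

i7

The pitches A#-C#-E#-G# form a minor seventh chord rooted on A#.
A# is scale degree 1 in A# minor, and a minor seventh chord on that degree is written i7.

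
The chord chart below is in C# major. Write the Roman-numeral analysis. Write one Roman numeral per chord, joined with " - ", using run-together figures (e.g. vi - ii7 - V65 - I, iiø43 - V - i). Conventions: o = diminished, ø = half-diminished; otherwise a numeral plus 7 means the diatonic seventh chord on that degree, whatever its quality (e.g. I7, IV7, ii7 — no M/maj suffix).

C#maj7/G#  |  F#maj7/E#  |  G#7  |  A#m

I43 - IV42 - V7 - vi

C#maj7/G# has root C#, degree 1 in C# major, so I43.
F#maj7/E#: major seventh chord on F# = scale degree 4 → IV42.
G#7: dominant seventh chord on G# = scale degree 5 → V7.
A#m: root A# is the submediant; minor triad there is vi.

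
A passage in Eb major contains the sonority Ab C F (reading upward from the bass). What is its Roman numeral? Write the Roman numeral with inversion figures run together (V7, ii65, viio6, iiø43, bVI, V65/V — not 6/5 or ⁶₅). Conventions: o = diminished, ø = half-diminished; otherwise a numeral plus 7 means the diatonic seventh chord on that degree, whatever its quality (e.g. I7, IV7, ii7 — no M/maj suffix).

ii6

Stacked in thirds the chord is F-Ab-C: a minor triad on F.
F is scale degree 2 in Eb major, and a minor triad on that degree is written ii.
With Ab in the bass the chord is in first inversion, so the figured bass is 6.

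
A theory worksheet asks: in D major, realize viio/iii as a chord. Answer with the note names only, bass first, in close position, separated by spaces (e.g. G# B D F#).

E# G# B

The slash marks an applied leading-tone chord: viio of iii. In D major, iii is F#, so the leading tone to it is E#, a half step below.
Building a diminished triad on E# gives E#-G#-B.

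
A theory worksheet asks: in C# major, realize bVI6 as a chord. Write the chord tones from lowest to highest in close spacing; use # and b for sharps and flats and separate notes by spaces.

Scale degree 6 in C# major is A#; lowering it a half step gives A. bVI6 is a major triad on the lowered sixth degree, borrowed from the parallel minor.
So the chord is A-C#-E, a major triad.
With the 6 figure the chord is in first inversion; from the bass C# upward in close position it reads C#-E-A.

C# E A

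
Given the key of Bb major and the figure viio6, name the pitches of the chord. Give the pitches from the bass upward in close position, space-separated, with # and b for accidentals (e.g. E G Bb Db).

C Eb A

In Bb major, scale degree 7 is A, and the diatonic chord built there is a diminished triad.
That chord is spelled A-C-Eb.
With the 6 figure the chord is in first inversion; from the bass C upward in close position it reads C-Eb-A.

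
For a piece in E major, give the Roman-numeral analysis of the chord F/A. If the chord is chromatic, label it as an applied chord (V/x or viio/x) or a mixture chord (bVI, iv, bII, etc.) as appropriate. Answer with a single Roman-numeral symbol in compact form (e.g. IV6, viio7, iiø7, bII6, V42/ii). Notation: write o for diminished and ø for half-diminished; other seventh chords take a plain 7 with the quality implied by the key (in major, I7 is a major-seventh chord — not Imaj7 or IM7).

bII6

Stacked in thirds the chord is F-A-C: a major triad on F.
F is the lowered second degree of E major (diatonic 2 would be F#). This is the Neapolitan sixth — a major triad on the lowered second degree, here in its customary first inversion.
With A in the bass the chord is in first inversion, so the figured bass is 6.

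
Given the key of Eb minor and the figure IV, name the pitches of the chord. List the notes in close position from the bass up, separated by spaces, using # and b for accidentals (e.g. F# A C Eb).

IV is the major subdominant, borrowed from the parallel major. In Eb minor that root is Ab.
So the chord is Ab-C-Eb.

Ab C Eb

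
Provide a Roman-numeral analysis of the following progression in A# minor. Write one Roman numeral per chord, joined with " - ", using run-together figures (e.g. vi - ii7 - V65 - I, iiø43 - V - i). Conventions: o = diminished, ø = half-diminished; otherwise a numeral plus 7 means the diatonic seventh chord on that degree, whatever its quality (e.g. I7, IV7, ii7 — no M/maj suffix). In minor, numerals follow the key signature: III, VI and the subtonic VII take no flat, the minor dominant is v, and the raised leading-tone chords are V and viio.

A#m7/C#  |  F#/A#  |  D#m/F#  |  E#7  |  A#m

i65 - VI6 - iv6 - V7 - i

A#m7/C#: root A# is the tonic; minor seventh chord there is i65.
F#/A#: major triad on F# = scale degree 6 → VI6.
D#m/F#: root D# is the subdominant; minor triad there is iv6.
E#7: dominant seventh chord on E# = scale degree 5 → V7.
A#m: minor triad on A# = scale degree 1 → i.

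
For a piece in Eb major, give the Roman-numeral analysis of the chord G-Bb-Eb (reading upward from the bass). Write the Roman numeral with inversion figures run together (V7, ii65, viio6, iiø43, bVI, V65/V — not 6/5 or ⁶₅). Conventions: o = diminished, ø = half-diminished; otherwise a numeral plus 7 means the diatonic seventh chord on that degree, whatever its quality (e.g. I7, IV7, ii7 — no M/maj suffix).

Stacked in thirds the chord is Eb-G-Bb: a major triad on Eb.
In Eb major, Eb is the tonic; the diatonic major triad there is I.
With G in the bass the chord is in first inversion, so the figured bass is 6.

I6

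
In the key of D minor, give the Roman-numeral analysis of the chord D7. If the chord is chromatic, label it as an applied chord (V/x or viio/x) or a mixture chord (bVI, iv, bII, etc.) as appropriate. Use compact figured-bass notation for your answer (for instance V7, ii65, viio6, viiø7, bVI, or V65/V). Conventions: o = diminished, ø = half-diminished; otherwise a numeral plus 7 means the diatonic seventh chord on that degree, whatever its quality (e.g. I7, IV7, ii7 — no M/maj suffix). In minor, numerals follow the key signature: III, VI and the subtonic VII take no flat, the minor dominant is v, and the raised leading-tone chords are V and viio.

V7/iv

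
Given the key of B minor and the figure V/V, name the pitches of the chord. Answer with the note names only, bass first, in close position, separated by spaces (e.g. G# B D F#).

C# E# G#

V/V is a secondary dominant — the dominant triad of V. V in B minor is F#, so the applied chord's root is C#, a perfect fifth above.
Building a major triad on C# gives C#-E#-G#.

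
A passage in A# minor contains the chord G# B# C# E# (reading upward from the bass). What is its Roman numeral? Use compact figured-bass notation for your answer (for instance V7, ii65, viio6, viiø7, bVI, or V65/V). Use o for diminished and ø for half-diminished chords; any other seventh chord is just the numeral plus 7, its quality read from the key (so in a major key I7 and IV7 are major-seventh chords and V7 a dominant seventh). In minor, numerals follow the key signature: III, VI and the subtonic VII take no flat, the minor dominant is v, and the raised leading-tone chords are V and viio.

III43

The pitches C#-E#-G#-B# form a major seventh chord rooted on C#.
C# is scale degree 3 in A# minor, and a major seventh chord on that degree is written III7.
With G# in the bass the chord is in second inversion, so the figured bass is 43.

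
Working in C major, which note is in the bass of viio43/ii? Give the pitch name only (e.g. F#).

G

The applied chord viio43/ii is rooted on C#: C#-E-G-Bb.
The figure 43 means second inversion — the fifth is in the bass.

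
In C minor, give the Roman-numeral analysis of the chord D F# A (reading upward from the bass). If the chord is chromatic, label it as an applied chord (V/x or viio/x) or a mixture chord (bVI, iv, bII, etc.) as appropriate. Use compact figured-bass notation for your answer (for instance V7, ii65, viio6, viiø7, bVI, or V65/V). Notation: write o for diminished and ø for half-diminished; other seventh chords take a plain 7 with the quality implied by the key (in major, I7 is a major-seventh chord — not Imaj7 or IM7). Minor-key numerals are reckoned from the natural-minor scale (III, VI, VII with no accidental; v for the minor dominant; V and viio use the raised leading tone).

Stacked in thirds the chord is D-F#-A: a major triad on D.
D is not a diatonic chord root with this quality in C minor, but it lies a perfect fifth above G (V), so the chord functions as an applied dominant of V.

V/V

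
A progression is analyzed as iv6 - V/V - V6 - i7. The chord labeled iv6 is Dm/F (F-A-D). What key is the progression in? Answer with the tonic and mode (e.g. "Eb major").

iv6 is given as F-A-D — a minor triad with root D.
Counting down 3 scale steps from D places the tonic on A; a minor triad on degree 4 is diatonic only in minor.

A minor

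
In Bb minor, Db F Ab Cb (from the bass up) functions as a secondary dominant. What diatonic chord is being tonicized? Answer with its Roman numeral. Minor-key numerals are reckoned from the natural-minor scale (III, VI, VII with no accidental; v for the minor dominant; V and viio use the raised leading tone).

VI

The chord is a dominant seventh chord on Db.
A dominant resolves down a perfect fifth: Db → Gb. In Bb minor, Gb is scale degree 6, i.e. VI.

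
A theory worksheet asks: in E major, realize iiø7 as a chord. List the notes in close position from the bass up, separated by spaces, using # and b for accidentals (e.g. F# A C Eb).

iiø7 is the half-diminished supertonic seventh, borrowed from the parallel minor. In E major that root is F#.
So the chord is F#-A-C-E, a half-diminished seventh chord.

F# A C E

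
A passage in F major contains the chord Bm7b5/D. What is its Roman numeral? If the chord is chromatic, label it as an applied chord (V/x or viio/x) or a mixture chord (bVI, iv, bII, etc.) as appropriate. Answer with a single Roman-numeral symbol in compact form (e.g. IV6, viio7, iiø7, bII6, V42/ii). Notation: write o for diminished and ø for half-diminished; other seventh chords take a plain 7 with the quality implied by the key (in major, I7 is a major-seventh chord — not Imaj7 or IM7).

The pitches B-D-F-A form a half-diminished seventh chord rooted on B.
B sits a half step below C (V in F major); a diminished chord there is the applied leading-tone chord of V.
With D in the bass the chord is in first inversion, so the figured bass is 65.

viiø65/V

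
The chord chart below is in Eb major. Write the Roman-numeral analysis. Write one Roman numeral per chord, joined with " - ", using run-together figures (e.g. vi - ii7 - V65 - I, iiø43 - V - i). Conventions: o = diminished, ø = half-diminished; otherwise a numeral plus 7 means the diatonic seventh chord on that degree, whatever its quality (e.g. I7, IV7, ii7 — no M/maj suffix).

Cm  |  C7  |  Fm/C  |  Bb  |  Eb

vi - V7/ii - ii64 - V - I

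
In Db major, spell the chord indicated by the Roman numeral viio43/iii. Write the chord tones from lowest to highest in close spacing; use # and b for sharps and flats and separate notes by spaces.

viio43/iii is a secondary leading-tone chord. The target iii is F in Db major; the applied chord is rooted a semitone below, on E.
Building a fully diminished seventh chord on E gives E-G-Bb-Db.
With the 43 figure the chord is in second inversion; from the bass Bb upward in close position it reads Bb-Db-E-G.

Bb Db E G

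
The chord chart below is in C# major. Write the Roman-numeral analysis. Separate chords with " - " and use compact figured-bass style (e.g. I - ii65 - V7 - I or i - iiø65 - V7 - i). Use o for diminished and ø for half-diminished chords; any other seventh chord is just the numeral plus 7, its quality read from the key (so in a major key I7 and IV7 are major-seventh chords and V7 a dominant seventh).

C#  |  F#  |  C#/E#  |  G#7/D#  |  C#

C# has root C#, degree 1 in C# major, so I.
F#: root F# is the subdominant; major triad there is IV.
C#/E# has root C#, degree 1 in C# major, so I6.
G#7/D# has root G#, degree 5 in C# major, so V43.
C# has root C#, degree 1 in C# major, so I.

I - IV - I6 - V43 - I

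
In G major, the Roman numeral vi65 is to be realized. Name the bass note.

vi in G major has root E; the chord is E-G-B-D.
The figure 65 means first inversion — the third is in the bass.

G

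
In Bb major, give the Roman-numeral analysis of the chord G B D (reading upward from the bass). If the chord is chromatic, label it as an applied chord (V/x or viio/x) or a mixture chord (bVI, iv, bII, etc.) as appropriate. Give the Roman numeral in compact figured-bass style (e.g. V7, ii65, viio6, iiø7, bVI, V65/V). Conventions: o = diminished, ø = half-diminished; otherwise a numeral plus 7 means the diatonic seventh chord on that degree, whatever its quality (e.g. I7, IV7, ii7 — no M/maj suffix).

V/ii

The pitches G-B-D form a major triad rooted on G.
G is not a diatonic chord root with this quality in Bb major, but it lies a perfect fifth above C (ii), so the chord functions as an applied dominant of ii.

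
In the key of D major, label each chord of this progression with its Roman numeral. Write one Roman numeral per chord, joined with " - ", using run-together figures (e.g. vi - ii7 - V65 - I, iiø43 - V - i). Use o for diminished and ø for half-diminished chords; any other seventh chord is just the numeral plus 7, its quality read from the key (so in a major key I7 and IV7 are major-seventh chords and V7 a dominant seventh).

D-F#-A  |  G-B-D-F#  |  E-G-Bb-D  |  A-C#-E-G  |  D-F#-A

I - IV7 - iiø7 - V7 - I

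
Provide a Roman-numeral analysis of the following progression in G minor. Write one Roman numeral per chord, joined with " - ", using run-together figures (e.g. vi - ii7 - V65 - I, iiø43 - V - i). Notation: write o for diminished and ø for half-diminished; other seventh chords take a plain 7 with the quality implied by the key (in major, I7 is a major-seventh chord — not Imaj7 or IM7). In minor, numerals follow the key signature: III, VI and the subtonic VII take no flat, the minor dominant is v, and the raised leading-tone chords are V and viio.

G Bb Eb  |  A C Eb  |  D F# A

G-Bb-Eb: major triad on Eb = scale degree 6 → VI6.
A-C-Eb has root A, degree 2 in G minor, so iio.
D-F#-A: major triad on D = scale degree 5 → V.

VI6 - iio - V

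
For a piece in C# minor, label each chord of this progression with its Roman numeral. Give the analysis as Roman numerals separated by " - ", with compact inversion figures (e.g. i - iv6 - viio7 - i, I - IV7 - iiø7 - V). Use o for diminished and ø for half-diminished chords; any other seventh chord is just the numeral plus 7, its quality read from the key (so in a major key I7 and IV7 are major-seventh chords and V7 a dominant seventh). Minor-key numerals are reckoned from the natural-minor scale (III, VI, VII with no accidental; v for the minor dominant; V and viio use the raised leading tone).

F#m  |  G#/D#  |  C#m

iv - V64 - i

F#m: minor triad on F# = scale degree 4 → iv.
G#/D# has root G#, degree 5 in C# minor, so V64.
C#m: root C# is the tonic; minor triad there is i.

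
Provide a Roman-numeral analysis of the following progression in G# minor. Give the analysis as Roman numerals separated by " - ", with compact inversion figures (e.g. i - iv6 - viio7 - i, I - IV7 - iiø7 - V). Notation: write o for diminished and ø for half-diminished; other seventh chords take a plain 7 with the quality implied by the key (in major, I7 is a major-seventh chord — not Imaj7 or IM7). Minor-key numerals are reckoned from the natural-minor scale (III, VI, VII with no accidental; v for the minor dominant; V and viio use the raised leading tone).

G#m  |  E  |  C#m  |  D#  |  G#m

i - VI - iv - V - i

G#m: root G# is the tonic; minor triad there is i.
E: root E is the submediant; major triad there is VI.
C#m: minor triad on C# = scale degree 4 → iv.
D#: root D# is the dominant; major triad there is V.
G#m: minor triad on G# = scale degree 1 → i.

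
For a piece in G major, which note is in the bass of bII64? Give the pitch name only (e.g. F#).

bII in G major has root Ab; the chord is Ab-C-Eb.
The figure 64 means second inversion — the fifth is in the bass.

Eb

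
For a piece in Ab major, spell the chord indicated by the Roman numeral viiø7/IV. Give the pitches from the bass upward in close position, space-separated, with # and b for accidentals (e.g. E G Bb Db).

The slash marks an applied leading-tone chord: viio of IV. In Ab major, IV is Db, so the leading tone to it is C, a half step below.
Building a half-diminished seventh chord on C gives C-Eb-Gb-Bb.

C Eb Gb Bb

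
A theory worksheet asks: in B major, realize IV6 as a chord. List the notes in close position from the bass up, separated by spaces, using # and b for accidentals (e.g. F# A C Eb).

The numeral's case and figure indicate a major triad. In B major its root, scale degree 4, is E.
Stacking thirds from E gives E-G#-B.
The figured bass 6 indicates first inversion, placing the third (G#) in the bass: G#-B-E.

G# B E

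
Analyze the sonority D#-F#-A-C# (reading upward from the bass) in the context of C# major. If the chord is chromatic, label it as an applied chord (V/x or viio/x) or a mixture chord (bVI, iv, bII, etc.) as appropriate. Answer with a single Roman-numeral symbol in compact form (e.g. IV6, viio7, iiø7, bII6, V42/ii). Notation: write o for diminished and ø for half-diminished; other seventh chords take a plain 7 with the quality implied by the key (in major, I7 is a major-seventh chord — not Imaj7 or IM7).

iiø7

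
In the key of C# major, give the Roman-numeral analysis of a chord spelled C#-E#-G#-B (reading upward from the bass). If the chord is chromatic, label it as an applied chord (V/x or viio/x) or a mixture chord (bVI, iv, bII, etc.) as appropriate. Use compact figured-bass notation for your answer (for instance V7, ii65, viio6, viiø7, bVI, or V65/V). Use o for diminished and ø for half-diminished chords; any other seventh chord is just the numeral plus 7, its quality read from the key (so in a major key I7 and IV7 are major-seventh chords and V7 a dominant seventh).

V7/IV

The pitches C#-E#-G#-B form a dominant seventh chord rooted on C#.
C# is not a diatonic chord root with this quality in C# major, but it lies a perfect fifth above F# (IV), so the chord functions as an applied dominant of IV.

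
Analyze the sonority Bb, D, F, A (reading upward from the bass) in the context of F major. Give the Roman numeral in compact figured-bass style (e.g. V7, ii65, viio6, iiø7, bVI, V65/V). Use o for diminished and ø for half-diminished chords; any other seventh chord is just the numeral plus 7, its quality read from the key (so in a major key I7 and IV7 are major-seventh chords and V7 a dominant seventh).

IV7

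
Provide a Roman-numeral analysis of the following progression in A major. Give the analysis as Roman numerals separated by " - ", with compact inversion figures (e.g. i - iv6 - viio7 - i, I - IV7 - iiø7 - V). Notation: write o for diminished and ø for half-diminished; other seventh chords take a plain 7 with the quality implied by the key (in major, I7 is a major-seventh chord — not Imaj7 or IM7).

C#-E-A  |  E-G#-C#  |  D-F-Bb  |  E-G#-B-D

C#-E-A has root A, degree 1 in A major, so I6.
E-G#-C#: minor triad on C# = scale degree 3 → iii6.
D-F-Bb is non-diatonic — a major triad on the lowered supertonic (Bb): the Neapolitan sixth, bII6 (third, D, in the bass — hence the 6).
E-G#-B-D: root E is the dominant; dominant seventh chord there is V7.

I6 - iii6 - bII6 - V7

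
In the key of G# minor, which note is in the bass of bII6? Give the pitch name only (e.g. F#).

bII in G# minor has root A; the chord is A-C#-E.
The figure 6 means first inversion — the third is in the bass.

C#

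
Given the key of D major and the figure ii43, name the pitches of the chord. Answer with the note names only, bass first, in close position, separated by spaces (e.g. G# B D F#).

B D E G

In D major, the second degree is E, and the diatonic chord built there is a minor seventh chord.
That chord is spelled E-G-B-D.
The figured bass 43 indicates second inversion, placing the fifth (B) in the bass: B-D-E-G.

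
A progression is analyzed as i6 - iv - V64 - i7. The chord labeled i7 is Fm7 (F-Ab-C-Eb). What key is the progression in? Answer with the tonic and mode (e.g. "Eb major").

F minor

The chord Fm7 is a minor seventh chord rooted on F; its label is i7.
If F is scale degree 1 and the mode makes that degree carry a minor seventh chord, the tonic is F and the mode is minor.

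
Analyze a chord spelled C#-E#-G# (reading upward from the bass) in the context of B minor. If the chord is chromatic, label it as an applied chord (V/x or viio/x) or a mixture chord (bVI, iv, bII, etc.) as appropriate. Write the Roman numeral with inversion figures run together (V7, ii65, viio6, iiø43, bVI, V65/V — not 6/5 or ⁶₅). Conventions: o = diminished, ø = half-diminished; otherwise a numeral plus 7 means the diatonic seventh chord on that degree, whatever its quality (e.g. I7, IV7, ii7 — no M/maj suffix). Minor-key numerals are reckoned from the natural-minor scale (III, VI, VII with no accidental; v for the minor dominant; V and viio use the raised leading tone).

V/V

The pitches C#-E#-G# form a major triad rooted on C#.
C# is not a diatonic chord root with this quality in B minor, but it lies a perfect fifth above F# (V), so the chord functions as an applied dominant of V.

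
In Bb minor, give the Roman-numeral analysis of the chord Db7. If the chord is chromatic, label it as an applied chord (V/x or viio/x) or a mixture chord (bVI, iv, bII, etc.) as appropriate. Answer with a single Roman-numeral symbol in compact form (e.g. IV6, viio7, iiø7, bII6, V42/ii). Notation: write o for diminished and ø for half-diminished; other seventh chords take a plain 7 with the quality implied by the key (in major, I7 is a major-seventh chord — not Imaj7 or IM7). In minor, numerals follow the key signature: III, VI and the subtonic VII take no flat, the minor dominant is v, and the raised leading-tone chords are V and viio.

V7/VI

Stacked in thirds the chord is Db-F-Ab-Cb: a dominant seventh chord on Db.
Db is not a diatonic chord root with this quality in Bb minor, but it lies a perfect fifth above Gb (VI), so the chord functions as an applied dominant of VI.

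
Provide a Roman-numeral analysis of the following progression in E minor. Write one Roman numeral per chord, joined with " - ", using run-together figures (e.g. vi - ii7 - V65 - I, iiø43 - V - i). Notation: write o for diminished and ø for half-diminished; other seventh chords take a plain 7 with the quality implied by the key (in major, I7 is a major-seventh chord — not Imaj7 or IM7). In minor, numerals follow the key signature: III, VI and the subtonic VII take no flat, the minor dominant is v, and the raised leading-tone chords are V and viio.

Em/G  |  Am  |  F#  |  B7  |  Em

i6 - iv - V/V - V7 - i

Em/G: root E is the tonic; minor triad there is i6.
Am: root A is the subdominant; minor triad there is iv.
F# is the secondary dominant of V (major triad on F#): V/V.
B7: dominant seventh chord on B = scale degree 5 → V7.
Em: minor triad on E = scale degree 1 → i.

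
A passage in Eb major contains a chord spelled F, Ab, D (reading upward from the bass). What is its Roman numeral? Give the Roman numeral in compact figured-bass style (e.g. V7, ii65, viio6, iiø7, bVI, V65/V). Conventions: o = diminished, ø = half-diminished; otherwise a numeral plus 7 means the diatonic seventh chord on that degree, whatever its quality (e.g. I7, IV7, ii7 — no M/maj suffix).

viio6

The pitches D-F-Ab form a diminished triad rooted on D.
In Eb major, D is the leading tone; the diatonic diminished triad there is viio.
With F in the bass the chord is in first inversion, so the figured bass is 6.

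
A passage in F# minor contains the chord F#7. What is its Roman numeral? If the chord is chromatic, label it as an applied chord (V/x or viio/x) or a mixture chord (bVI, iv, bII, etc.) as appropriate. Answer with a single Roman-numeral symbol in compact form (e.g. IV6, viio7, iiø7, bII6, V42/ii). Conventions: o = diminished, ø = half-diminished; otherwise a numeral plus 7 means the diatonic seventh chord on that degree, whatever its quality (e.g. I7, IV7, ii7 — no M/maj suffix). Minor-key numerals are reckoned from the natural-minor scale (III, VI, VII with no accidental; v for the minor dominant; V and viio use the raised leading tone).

V7/iv

The pitches F#-A#-C#-E form a dominant seventh chord rooted on F#.
F# is not a diatonic chord root with this quality in F# minor, but it lies a perfect fifth above B (iv), so the chord functions as an applied dominant of iv.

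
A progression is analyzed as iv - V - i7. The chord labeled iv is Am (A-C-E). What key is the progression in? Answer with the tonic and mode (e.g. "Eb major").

E minor

The anchor chord is a minor triad on A, labeled iv.
Counting down 3 scale steps from A places the tonic on E; a minor triad on degree 4 is diatonic only in minor.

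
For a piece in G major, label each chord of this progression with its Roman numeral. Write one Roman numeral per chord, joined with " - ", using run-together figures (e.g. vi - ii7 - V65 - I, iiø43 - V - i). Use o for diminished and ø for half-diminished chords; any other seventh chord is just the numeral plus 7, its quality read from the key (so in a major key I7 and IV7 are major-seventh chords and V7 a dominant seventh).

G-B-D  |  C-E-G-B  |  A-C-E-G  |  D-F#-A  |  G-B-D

G-B-D has root G, degree 1 in G major, so I.
C-E-G-B has root C, degree 4 in G major, so IV7.
A-C-E-G: root A is the supertonic; minor seventh chord there is ii7.
D-F#-A: major triad on D = scale degree 5 → V.
G-B-D has root G, degree 1 in G major, so I.

I - IV7 - ii7 - V - I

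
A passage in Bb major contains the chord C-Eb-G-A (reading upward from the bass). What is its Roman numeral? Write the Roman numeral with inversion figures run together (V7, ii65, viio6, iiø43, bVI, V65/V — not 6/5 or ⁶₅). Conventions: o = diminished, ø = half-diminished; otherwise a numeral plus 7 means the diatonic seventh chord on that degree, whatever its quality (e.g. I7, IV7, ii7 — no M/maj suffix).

viiø65

Stacked in thirds the chord is A-C-Eb-G: a half-diminished seventh chord on A.
A is scale degree 7 in Bb major, and a half-diminished seventh chord on that degree is written viiø7.
With C in the bass the chord is in first inversion, so the figured bass is 65.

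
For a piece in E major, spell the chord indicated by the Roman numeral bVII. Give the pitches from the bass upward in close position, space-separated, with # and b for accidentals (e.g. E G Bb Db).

D F# A

Scale degree 7 in E major is D#; lowering it a half step gives D. bVII is a major triad on the lowered seventh degree (the subtonic), borrowed from the parallel minor.
So the chord is D-F#-A.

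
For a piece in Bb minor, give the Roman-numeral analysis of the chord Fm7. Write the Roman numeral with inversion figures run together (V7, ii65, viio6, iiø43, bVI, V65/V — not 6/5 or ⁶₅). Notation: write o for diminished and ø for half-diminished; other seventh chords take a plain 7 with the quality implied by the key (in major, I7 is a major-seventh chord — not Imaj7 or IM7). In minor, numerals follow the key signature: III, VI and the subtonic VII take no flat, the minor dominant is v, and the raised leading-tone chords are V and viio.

Stacked in thirds the chord is F-Ab-C-Eb: a minor seventh chord on F.
F is scale degree 5 in Bb minor, and a minor seventh chord on that degree is written v7.

v7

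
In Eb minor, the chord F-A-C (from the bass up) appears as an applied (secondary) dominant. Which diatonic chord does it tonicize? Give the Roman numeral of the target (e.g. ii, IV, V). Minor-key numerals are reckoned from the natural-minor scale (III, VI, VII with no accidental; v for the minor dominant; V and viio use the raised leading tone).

V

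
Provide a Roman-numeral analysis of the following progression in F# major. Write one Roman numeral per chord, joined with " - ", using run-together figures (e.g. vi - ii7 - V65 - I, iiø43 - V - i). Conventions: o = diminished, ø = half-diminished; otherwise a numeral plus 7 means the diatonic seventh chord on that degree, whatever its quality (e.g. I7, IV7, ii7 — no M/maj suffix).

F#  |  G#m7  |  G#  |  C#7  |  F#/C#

F#: root F# is the tonic; major triad there is I.
G#m7: root G# is the supertonic; minor seventh chord there is ii7.
G#: chromatic; G# is V of V, so V/V.
C#7: dominant seventh chord on C# = scale degree 5 → V7.
F#/C#: root F# is the tonic; major triad there is I64.

I - ii7 - V/V - V7 - I64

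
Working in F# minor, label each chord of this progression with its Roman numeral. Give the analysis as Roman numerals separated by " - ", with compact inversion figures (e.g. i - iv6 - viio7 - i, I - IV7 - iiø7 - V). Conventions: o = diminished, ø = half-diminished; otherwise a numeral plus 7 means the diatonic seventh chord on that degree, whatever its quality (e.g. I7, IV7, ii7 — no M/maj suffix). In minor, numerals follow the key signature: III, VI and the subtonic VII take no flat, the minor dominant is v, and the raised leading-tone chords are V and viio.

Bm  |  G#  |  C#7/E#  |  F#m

iv - V/V - V65 - i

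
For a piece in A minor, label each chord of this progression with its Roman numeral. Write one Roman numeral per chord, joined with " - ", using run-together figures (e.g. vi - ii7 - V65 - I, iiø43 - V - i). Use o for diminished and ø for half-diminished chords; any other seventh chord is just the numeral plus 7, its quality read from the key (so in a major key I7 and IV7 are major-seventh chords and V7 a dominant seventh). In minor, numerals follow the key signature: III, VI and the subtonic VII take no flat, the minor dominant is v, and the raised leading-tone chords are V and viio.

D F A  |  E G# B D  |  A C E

iv - V7 - i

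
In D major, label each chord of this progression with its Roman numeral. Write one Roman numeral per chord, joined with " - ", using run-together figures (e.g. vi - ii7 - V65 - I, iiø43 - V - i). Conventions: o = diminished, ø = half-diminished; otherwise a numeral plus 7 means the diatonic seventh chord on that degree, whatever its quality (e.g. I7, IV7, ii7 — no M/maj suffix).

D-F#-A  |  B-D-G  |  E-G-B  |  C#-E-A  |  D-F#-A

D-F#-A: root D is the tonic; major triad there is I.
B-D-G: root G is the subdominant; major triad there is IV6.
E-G-B: minor triad on E = scale degree 2 → ii.
C#-E-A has root A, degree 5 in D major, so V6.
D-F#-A: root D is the tonic; major triad there is I.

I - IV6 - ii - V6 - I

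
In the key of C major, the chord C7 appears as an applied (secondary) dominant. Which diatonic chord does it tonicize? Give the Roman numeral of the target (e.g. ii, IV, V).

IV

The chord is a dominant seventh chord on C.
A dominant resolves down a perfect fifth: C → F. In C major, F is scale degree 4, i.e. IV.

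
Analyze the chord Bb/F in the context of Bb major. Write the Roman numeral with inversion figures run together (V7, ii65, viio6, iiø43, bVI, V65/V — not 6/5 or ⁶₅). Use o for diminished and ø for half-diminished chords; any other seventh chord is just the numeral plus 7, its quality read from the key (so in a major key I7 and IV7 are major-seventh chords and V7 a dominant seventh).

I64

The pitches Bb-D-F form a major triad rooted on Bb.
In Bb major, Bb is the tonic; the diatonic major triad there is I.
With F in the bass the chord is in second inversion, so the figured bass is 64.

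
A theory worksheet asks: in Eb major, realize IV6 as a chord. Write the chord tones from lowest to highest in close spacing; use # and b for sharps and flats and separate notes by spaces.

C Eb Ab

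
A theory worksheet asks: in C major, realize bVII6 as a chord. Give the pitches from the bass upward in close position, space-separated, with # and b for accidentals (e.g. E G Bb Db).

D F Bb

bVII6 is a major triad on the lowered seventh degree (the subtonic), borrowed from the parallel minor. In C major that root is Bb.
So the chord is Bb-D-F.
The figured bass 6 indicates first inversion, placing the third (D) in the bass: D-F-Bb.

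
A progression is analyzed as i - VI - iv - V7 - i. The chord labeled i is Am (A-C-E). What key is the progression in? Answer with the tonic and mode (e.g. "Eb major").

A minor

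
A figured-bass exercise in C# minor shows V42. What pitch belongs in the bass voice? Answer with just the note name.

F#

V in C# minor has root G#; the chord is G#-B#-D#-F#.
The figure 42 means third inversion — the seventh is in the bass.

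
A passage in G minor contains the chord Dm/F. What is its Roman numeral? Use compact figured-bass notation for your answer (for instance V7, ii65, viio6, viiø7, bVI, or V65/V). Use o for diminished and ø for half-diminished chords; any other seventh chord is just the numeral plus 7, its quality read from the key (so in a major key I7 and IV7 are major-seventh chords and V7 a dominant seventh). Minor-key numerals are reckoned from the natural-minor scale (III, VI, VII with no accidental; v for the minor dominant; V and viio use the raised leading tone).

The pitches D-F-A form a minor triad rooted on D.
D is scale degree 5 in G minor, and a minor triad on that degree is written v.
With F in the bass the chord is in first inversion, so the figured bass is 6.

v6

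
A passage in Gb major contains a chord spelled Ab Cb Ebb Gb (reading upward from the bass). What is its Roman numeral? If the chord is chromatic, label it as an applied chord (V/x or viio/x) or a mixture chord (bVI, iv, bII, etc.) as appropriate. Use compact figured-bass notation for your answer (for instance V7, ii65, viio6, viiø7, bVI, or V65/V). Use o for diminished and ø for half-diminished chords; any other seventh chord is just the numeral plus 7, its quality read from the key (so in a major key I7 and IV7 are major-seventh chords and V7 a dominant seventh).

The pitches Ab-Cb-Ebb-Gb form a half-diminished seventh chord rooted on Ab.
Ab is the second degree of Gb major. This is the half-diminished supertonic seventh, borrowed from the parallel minor.

iiø7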